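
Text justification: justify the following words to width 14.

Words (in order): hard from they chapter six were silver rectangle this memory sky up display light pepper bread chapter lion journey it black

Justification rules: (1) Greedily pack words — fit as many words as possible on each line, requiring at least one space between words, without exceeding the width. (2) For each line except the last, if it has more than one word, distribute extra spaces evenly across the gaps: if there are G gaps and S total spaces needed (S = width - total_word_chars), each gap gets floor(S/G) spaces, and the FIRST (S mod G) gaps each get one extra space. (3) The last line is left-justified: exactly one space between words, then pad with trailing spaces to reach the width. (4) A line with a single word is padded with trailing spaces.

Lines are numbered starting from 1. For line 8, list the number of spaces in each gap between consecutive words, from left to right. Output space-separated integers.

Answer: 3

Derivation:
Line 1: ['hard', 'from', 'they'] (min_width=14, slack=0)
Line 2: ['chapter', 'six'] (min_width=11, slack=3)
Line 3: ['were', 'silver'] (min_width=11, slack=3)
Line 4: ['rectangle', 'this'] (min_width=14, slack=0)
Line 5: ['memory', 'sky', 'up'] (min_width=13, slack=1)
Line 6: ['display', 'light'] (min_width=13, slack=1)
Line 7: ['pepper', 'bread'] (min_width=12, slack=2)
Line 8: ['chapter', 'lion'] (min_width=12, slack=2)
Line 9: ['journey', 'it'] (min_width=10, slack=4)
Line 10: ['black'] (min_width=5, slack=9)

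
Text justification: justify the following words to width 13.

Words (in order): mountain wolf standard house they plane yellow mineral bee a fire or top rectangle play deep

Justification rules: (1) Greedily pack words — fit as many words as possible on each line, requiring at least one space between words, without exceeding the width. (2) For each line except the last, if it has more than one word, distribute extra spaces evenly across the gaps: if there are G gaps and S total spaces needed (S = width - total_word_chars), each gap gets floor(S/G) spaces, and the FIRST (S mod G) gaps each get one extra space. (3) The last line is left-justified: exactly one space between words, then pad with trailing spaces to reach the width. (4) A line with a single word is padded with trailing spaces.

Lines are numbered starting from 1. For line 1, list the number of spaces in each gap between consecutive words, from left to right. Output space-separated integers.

Line 1: ['mountain', 'wolf'] (min_width=13, slack=0)
Line 2: ['standard'] (min_width=8, slack=5)
Line 3: ['house', 'they'] (min_width=10, slack=3)
Line 4: ['plane', 'yellow'] (min_width=12, slack=1)
Line 5: ['mineral', 'bee', 'a'] (min_width=13, slack=0)
Line 6: ['fire', 'or', 'top'] (min_width=11, slack=2)
Line 7: ['rectangle'] (min_width=9, slack=4)
Line 8: ['play', 'deep'] (min_width=9, slack=4)

Answer: 1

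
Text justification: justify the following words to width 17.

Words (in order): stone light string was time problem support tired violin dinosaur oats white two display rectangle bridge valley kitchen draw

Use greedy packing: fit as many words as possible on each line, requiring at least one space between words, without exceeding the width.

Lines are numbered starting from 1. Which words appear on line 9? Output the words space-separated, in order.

Answer: draw

Derivation:
Line 1: ['stone', 'light'] (min_width=11, slack=6)
Line 2: ['string', 'was', 'time'] (min_width=15, slack=2)
Line 3: ['problem', 'support'] (min_width=15, slack=2)
Line 4: ['tired', 'violin'] (min_width=12, slack=5)
Line 5: ['dinosaur', 'oats'] (min_width=13, slack=4)
Line 6: ['white', 'two', 'display'] (min_width=17, slack=0)
Line 7: ['rectangle', 'bridge'] (min_width=16, slack=1)
Line 8: ['valley', 'kitchen'] (min_width=14, slack=3)
Line 9: ['draw'] (min_width=4, slack=13)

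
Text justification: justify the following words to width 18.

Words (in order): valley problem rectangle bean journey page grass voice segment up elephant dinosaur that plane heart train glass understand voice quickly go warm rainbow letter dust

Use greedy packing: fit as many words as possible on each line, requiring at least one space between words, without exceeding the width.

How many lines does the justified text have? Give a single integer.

Line 1: ['valley', 'problem'] (min_width=14, slack=4)
Line 2: ['rectangle', 'bean'] (min_width=14, slack=4)
Line 3: ['journey', 'page', 'grass'] (min_width=18, slack=0)
Line 4: ['voice', 'segment', 'up'] (min_width=16, slack=2)
Line 5: ['elephant', 'dinosaur'] (min_width=17, slack=1)
Line 6: ['that', 'plane', 'heart'] (min_width=16, slack=2)
Line 7: ['train', 'glass'] (min_width=11, slack=7)
Line 8: ['understand', 'voice'] (min_width=16, slack=2)
Line 9: ['quickly', 'go', 'warm'] (min_width=15, slack=3)
Line 10: ['rainbow', 'letter'] (min_width=14, slack=4)
Line 11: ['dust'] (min_width=4, slack=14)
Total lines: 11

Answer: 11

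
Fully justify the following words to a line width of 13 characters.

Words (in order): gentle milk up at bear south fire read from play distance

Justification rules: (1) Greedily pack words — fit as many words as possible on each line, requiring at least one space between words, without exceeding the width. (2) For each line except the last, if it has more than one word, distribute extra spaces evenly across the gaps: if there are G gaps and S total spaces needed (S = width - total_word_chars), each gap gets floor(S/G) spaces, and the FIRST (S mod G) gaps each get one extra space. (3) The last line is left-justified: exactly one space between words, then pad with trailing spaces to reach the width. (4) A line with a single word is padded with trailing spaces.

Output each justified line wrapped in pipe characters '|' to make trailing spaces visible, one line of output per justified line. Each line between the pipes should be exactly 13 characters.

Answer: |gentle   milk|
|up   at  bear|
|south    fire|
|read     from|
|play distance|

Derivation:
Line 1: ['gentle', 'milk'] (min_width=11, slack=2)
Line 2: ['up', 'at', 'bear'] (min_width=10, slack=3)
Line 3: ['south', 'fire'] (min_width=10, slack=3)
Line 4: ['read', 'from'] (min_width=9, slack=4)
Line 5: ['play', 'distance'] (min_width=13, slack=0)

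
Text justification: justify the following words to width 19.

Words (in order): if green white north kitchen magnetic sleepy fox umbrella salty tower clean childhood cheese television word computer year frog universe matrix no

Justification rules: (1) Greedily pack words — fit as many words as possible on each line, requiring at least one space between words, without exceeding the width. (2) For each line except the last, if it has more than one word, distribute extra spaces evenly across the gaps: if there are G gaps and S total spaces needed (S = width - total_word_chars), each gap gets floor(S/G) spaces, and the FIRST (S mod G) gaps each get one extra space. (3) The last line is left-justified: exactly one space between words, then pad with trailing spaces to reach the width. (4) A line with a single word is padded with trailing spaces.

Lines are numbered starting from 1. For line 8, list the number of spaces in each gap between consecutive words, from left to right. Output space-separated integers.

Line 1: ['if', 'green', 'white'] (min_width=14, slack=5)
Line 2: ['north', 'kitchen'] (min_width=13, slack=6)
Line 3: ['magnetic', 'sleepy', 'fox'] (min_width=19, slack=0)
Line 4: ['umbrella', 'salty'] (min_width=14, slack=5)
Line 5: ['tower', 'clean'] (min_width=11, slack=8)
Line 6: ['childhood', 'cheese'] (min_width=16, slack=3)
Line 7: ['television', 'word'] (min_width=15, slack=4)
Line 8: ['computer', 'year', 'frog'] (min_width=18, slack=1)
Line 9: ['universe', 'matrix', 'no'] (min_width=18, slack=1)

Answer: 2 1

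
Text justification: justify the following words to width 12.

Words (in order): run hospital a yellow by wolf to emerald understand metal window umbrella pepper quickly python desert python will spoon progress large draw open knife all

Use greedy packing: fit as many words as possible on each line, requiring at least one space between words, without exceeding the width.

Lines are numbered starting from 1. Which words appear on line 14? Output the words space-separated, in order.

Answer: progress

Derivation:
Line 1: ['run', 'hospital'] (min_width=12, slack=0)
Line 2: ['a', 'yellow', 'by'] (min_width=11, slack=1)
Line 3: ['wolf', 'to'] (min_width=7, slack=5)
Line 4: ['emerald'] (min_width=7, slack=5)
Line 5: ['understand'] (min_width=10, slack=2)
Line 6: ['metal', 'window'] (min_width=12, slack=0)
Line 7: ['umbrella'] (min_width=8, slack=4)
Line 8: ['pepper'] (min_width=6, slack=6)
Line 9: ['quickly'] (min_width=7, slack=5)
Line 10: ['python'] (min_width=6, slack=6)
Line 11: ['desert'] (min_width=6, slack=6)
Line 12: ['python', 'will'] (min_width=11, slack=1)
Line 13: ['spoon'] (min_width=5, slack=7)
Line 14: ['progress'] (min_width=8, slack=4)
Line 15: ['large', 'draw'] (min_width=10, slack=2)
Line 16: ['open', 'knife'] (min_width=10, slack=2)
Line 17: ['all'] (min_width=3, slack=9)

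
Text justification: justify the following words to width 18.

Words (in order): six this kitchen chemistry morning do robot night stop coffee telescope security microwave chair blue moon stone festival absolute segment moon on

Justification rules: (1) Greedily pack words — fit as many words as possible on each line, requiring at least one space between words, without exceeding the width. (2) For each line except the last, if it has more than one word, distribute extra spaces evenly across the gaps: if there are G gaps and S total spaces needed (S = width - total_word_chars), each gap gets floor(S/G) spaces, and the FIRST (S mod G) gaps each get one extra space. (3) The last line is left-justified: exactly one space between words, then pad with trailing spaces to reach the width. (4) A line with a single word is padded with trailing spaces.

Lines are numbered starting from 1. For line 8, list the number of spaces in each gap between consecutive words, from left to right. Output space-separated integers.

Answer: 2

Derivation:
Line 1: ['six', 'this', 'kitchen'] (min_width=16, slack=2)
Line 2: ['chemistry', 'morning'] (min_width=17, slack=1)
Line 3: ['do', 'robot', 'night'] (min_width=14, slack=4)
Line 4: ['stop', 'coffee'] (min_width=11, slack=7)
Line 5: ['telescope', 'security'] (min_width=18, slack=0)
Line 6: ['microwave', 'chair'] (min_width=15, slack=3)
Line 7: ['blue', 'moon', 'stone'] (min_width=15, slack=3)
Line 8: ['festival', 'absolute'] (min_width=17, slack=1)
Line 9: ['segment', 'moon', 'on'] (min_width=15, slack=3)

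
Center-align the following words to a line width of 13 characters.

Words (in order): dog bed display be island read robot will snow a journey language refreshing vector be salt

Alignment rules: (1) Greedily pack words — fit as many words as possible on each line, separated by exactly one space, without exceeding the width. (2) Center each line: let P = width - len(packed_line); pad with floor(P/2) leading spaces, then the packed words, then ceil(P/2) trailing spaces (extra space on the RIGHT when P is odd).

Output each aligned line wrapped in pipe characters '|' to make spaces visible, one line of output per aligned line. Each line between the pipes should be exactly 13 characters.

Line 1: ['dog', 'bed'] (min_width=7, slack=6)
Line 2: ['display', 'be'] (min_width=10, slack=3)
Line 3: ['island', 'read'] (min_width=11, slack=2)
Line 4: ['robot', 'will'] (min_width=10, slack=3)
Line 5: ['snow', 'a'] (min_width=6, slack=7)
Line 6: ['journey'] (min_width=7, slack=6)
Line 7: ['language'] (min_width=8, slack=5)
Line 8: ['refreshing'] (min_width=10, slack=3)
Line 9: ['vector', 'be'] (min_width=9, slack=4)
Line 10: ['salt'] (min_width=4, slack=9)

Answer: |   dog bed   |
| display be  |
| island read |
| robot will  |
|   snow a    |
|   journey   |
|  language   |
| refreshing  |
|  vector be  |
|    salt     |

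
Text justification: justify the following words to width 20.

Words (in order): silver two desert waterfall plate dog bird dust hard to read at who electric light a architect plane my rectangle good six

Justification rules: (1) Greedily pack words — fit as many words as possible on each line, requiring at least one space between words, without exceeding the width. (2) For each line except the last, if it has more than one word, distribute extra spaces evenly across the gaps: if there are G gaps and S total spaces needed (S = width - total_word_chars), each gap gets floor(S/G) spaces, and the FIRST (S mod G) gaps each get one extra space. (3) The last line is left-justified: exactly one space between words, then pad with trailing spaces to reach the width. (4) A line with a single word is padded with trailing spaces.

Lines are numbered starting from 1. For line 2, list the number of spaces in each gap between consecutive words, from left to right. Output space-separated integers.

Line 1: ['silver', 'two', 'desert'] (min_width=17, slack=3)
Line 2: ['waterfall', 'plate', 'dog'] (min_width=19, slack=1)
Line 3: ['bird', 'dust', 'hard', 'to'] (min_width=17, slack=3)
Line 4: ['read', 'at', 'who', 'electric'] (min_width=20, slack=0)
Line 5: ['light', 'a', 'architect'] (min_width=17, slack=3)
Line 6: ['plane', 'my', 'rectangle'] (min_width=18, slack=2)
Line 7: ['good', 'six'] (min_width=8, slack=12)

Answer: 2 1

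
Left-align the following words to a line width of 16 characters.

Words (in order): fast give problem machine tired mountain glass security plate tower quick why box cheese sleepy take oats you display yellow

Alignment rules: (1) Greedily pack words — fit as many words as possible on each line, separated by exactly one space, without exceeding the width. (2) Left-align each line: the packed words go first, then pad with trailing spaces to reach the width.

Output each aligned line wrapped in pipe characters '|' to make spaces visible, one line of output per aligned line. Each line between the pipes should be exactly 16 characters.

Line 1: ['fast', 'give'] (min_width=9, slack=7)
Line 2: ['problem', 'machine'] (min_width=15, slack=1)
Line 3: ['tired', 'mountain'] (min_width=14, slack=2)
Line 4: ['glass', 'security'] (min_width=14, slack=2)
Line 5: ['plate', 'tower'] (min_width=11, slack=5)
Line 6: ['quick', 'why', 'box'] (min_width=13, slack=3)
Line 7: ['cheese', 'sleepy'] (min_width=13, slack=3)
Line 8: ['take', 'oats', 'you'] (min_width=13, slack=3)
Line 9: ['display', 'yellow'] (min_width=14, slack=2)

Answer: |fast give       |
|problem machine |
|tired mountain  |
|glass security  |
|plate tower     |
|quick why box   |
|cheese sleepy   |
|take oats you   |
|display yellow  |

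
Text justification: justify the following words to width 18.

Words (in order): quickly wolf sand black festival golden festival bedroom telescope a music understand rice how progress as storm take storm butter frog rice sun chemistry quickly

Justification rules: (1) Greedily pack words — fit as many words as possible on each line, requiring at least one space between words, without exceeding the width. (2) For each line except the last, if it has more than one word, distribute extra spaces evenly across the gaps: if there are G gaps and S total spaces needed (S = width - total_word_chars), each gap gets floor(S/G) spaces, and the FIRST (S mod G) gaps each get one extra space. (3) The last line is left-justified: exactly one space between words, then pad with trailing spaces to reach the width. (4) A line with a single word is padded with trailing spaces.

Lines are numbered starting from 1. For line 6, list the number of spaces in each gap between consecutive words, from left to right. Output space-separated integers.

Answer: 2 1

Derivation:
Line 1: ['quickly', 'wolf', 'sand'] (min_width=17, slack=1)
Line 2: ['black', 'festival'] (min_width=14, slack=4)
Line 3: ['golden', 'festival'] (min_width=15, slack=3)
Line 4: ['bedroom', 'telescope'] (min_width=17, slack=1)
Line 5: ['a', 'music', 'understand'] (min_width=18, slack=0)
Line 6: ['rice', 'how', 'progress'] (min_width=17, slack=1)
Line 7: ['as', 'storm', 'take'] (min_width=13, slack=5)
Line 8: ['storm', 'butter', 'frog'] (min_width=17, slack=1)
Line 9: ['rice', 'sun', 'chemistry'] (min_width=18, slack=0)
Line 10: ['quickly'] (min_width=7, slack=11)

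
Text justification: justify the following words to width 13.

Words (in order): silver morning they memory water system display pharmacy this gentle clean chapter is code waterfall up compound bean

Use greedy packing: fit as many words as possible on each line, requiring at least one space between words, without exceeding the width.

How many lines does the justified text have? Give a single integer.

Line 1: ['silver'] (min_width=6, slack=7)
Line 2: ['morning', 'they'] (min_width=12, slack=1)
Line 3: ['memory', 'water'] (min_width=12, slack=1)
Line 4: ['system'] (min_width=6, slack=7)
Line 5: ['display'] (min_width=7, slack=6)
Line 6: ['pharmacy', 'this'] (min_width=13, slack=0)
Line 7: ['gentle', 'clean'] (min_width=12, slack=1)
Line 8: ['chapter', 'is'] (min_width=10, slack=3)
Line 9: ['code'] (min_width=4, slack=9)
Line 10: ['waterfall', 'up'] (min_width=12, slack=1)
Line 11: ['compound', 'bean'] (min_width=13, slack=0)
Total lines: 11

Answer: 11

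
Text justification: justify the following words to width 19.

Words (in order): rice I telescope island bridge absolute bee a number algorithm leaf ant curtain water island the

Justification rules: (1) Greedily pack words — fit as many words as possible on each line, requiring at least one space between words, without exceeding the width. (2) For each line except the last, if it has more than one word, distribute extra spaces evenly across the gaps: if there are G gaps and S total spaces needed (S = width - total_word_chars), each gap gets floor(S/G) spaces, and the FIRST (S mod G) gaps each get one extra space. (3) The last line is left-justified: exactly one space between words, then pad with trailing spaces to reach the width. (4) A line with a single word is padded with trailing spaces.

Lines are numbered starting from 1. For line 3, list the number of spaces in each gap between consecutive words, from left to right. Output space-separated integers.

Line 1: ['rice', 'I', 'telescope'] (min_width=16, slack=3)
Line 2: ['island', 'bridge'] (min_width=13, slack=6)
Line 3: ['absolute', 'bee', 'a'] (min_width=14, slack=5)
Line 4: ['number', 'algorithm'] (min_width=16, slack=3)
Line 5: ['leaf', 'ant', 'curtain'] (min_width=16, slack=3)
Line 6: ['water', 'island', 'the'] (min_width=16, slack=3)

Answer: 4 3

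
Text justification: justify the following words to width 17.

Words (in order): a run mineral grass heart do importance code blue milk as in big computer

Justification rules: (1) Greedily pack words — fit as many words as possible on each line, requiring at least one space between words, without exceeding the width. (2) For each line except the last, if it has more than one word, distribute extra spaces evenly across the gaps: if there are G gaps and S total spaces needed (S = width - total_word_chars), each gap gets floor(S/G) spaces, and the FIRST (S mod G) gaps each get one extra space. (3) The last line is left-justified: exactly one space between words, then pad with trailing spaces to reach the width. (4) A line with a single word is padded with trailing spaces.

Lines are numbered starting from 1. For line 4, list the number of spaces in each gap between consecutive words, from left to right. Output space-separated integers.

Answer: 2 2 1

Derivation:
Line 1: ['a', 'run', 'mineral'] (min_width=13, slack=4)
Line 2: ['grass', 'heart', 'do'] (min_width=14, slack=3)
Line 3: ['importance', 'code'] (min_width=15, slack=2)
Line 4: ['blue', 'milk', 'as', 'in'] (min_width=15, slack=2)
Line 5: ['big', 'computer'] (min_width=12, slack=5)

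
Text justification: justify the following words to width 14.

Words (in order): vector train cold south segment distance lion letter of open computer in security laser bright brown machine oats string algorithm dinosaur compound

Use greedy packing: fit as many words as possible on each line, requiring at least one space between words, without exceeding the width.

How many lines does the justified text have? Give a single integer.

Answer: 13

Derivation:
Line 1: ['vector', 'train'] (min_width=12, slack=2)
Line 2: ['cold', 'south'] (min_width=10, slack=4)
Line 3: ['segment'] (min_width=7, slack=7)
Line 4: ['distance', 'lion'] (min_width=13, slack=1)
Line 5: ['letter', 'of', 'open'] (min_width=14, slack=0)
Line 6: ['computer', 'in'] (min_width=11, slack=3)
Line 7: ['security', 'laser'] (min_width=14, slack=0)
Line 8: ['bright', 'brown'] (min_width=12, slack=2)
Line 9: ['machine', 'oats'] (min_width=12, slack=2)
Line 10: ['string'] (min_width=6, slack=8)
Line 11: ['algorithm'] (min_width=9, slack=5)
Line 12: ['dinosaur'] (min_width=8, slack=6)
Line 13: ['compound'] (min_width=8, slack=6)
Total lines: 13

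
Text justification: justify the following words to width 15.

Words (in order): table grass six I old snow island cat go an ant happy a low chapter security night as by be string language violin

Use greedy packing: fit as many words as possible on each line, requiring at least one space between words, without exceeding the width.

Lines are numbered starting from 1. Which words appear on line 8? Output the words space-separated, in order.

Answer: language violin

Derivation:
Line 1: ['table', 'grass', 'six'] (min_width=15, slack=0)
Line 2: ['I', 'old', 'snow'] (min_width=10, slack=5)
Line 3: ['island', 'cat', 'go'] (min_width=13, slack=2)
Line 4: ['an', 'ant', 'happy', 'a'] (min_width=14, slack=1)
Line 5: ['low', 'chapter'] (min_width=11, slack=4)
Line 6: ['security', 'night'] (min_width=14, slack=1)
Line 7: ['as', 'by', 'be', 'string'] (min_width=15, slack=0)
Line 8: ['language', 'violin'] (min_width=15, slack=0)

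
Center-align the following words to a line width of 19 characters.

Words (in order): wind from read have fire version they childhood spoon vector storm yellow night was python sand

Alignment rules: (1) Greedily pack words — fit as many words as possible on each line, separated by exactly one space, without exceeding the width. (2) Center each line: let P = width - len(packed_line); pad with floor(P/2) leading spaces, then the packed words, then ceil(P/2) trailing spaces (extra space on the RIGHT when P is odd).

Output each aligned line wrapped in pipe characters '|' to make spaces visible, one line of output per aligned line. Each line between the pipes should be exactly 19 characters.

Line 1: ['wind', 'from', 'read', 'have'] (min_width=19, slack=0)
Line 2: ['fire', 'version', 'they'] (min_width=17, slack=2)
Line 3: ['childhood', 'spoon'] (min_width=15, slack=4)
Line 4: ['vector', 'storm', 'yellow'] (min_width=19, slack=0)
Line 5: ['night', 'was', 'python'] (min_width=16, slack=3)
Line 6: ['sand'] (min_width=4, slack=15)

Answer: |wind from read have|
| fire version they |
|  childhood spoon  |
|vector storm yellow|
| night was python  |
|       sand        |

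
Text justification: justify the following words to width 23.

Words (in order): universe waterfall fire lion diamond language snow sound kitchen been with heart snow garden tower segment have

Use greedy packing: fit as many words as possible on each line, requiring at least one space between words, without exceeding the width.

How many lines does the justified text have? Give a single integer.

Line 1: ['universe', 'waterfall', 'fire'] (min_width=23, slack=0)
Line 2: ['lion', 'diamond', 'language'] (min_width=21, slack=2)
Line 3: ['snow', 'sound', 'kitchen', 'been'] (min_width=23, slack=0)
Line 4: ['with', 'heart', 'snow', 'garden'] (min_width=22, slack=1)
Line 5: ['tower', 'segment', 'have'] (min_width=18, slack=5)
Total lines: 5

Answer: 5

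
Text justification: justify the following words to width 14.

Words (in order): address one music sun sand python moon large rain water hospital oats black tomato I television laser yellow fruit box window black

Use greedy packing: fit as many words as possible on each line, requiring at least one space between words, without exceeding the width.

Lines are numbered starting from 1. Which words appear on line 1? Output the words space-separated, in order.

Answer: address one

Derivation:
Line 1: ['address', 'one'] (min_width=11, slack=3)
Line 2: ['music', 'sun', 'sand'] (min_width=14, slack=0)
Line 3: ['python', 'moon'] (min_width=11, slack=3)
Line 4: ['large', 'rain'] (min_width=10, slack=4)
Line 5: ['water', 'hospital'] (min_width=14, slack=0)
Line 6: ['oats', 'black'] (min_width=10, slack=4)
Line 7: ['tomato', 'I'] (min_width=8, slack=6)
Line 8: ['television'] (min_width=10, slack=4)
Line 9: ['laser', 'yellow'] (min_width=12, slack=2)
Line 10: ['fruit', 'box'] (min_width=9, slack=5)
Line 11: ['window', 'black'] (min_width=12, slack=2)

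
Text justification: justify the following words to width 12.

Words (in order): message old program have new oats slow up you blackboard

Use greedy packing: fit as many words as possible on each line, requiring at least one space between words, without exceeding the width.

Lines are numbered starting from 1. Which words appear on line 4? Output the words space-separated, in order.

Answer: slow up you

Derivation:
Line 1: ['message', 'old'] (min_width=11, slack=1)
Line 2: ['program', 'have'] (min_width=12, slack=0)
Line 3: ['new', 'oats'] (min_width=8, slack=4)
Line 4: ['slow', 'up', 'you'] (min_width=11, slack=1)
Line 5: ['blackboard'] (min_width=10, slack=2)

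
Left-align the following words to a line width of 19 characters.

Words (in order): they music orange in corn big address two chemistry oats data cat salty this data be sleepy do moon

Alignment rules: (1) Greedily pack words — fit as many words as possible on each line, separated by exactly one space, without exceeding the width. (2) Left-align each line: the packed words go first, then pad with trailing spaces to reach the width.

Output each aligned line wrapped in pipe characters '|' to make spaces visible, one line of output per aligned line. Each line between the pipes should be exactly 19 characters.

Line 1: ['they', 'music', 'orange'] (min_width=17, slack=2)
Line 2: ['in', 'corn', 'big', 'address'] (min_width=19, slack=0)
Line 3: ['two', 'chemistry', 'oats'] (min_width=18, slack=1)
Line 4: ['data', 'cat', 'salty', 'this'] (min_width=19, slack=0)
Line 5: ['data', 'be', 'sleepy', 'do'] (min_width=17, slack=2)
Line 6: ['moon'] (min_width=4, slack=15)

Answer: |they music orange  |
|in corn big address|
|two chemistry oats |
|data cat salty this|
|data be sleepy do  |
|moon               |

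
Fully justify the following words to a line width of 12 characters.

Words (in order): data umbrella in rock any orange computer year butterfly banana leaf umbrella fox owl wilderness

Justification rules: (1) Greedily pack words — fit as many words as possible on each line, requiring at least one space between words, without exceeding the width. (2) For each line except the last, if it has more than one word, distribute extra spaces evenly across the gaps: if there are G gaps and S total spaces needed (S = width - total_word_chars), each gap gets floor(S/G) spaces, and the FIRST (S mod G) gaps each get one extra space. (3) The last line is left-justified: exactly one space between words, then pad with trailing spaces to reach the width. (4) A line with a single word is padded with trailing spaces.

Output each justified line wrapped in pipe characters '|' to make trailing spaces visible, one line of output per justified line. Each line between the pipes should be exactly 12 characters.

Answer: |data        |
|umbrella  in|
|rock     any|
|orange      |
|computer    |
|year        |
|butterfly   |
|banana  leaf|
|umbrella fox|
|owl         |
|wilderness  |

Derivation:
Line 1: ['data'] (min_width=4, slack=8)
Line 2: ['umbrella', 'in'] (min_width=11, slack=1)
Line 3: ['rock', 'any'] (min_width=8, slack=4)
Line 4: ['orange'] (min_width=6, slack=6)
Line 5: ['computer'] (min_width=8, slack=4)
Line 6: ['year'] (min_width=4, slack=8)
Line 7: ['butterfly'] (min_width=9, slack=3)
Line 8: ['banana', 'leaf'] (min_width=11, slack=1)
Line 9: ['umbrella', 'fox'] (min_width=12, slack=0)
Line 10: ['owl'] (min_width=3, slack=9)
Line 11: ['wilderness'] (min_width=10, slack=2)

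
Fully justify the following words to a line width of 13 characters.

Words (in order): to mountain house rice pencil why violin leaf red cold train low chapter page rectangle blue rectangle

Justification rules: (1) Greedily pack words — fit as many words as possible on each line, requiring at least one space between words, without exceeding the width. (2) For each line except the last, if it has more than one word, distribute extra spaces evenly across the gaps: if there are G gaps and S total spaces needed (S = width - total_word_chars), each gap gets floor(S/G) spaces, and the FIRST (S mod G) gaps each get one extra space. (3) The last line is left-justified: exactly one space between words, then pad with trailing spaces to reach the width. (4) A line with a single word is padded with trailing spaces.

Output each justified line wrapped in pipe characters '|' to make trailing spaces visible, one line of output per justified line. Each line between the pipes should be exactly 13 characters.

Answer: |to   mountain|
|house    rice|
|pencil    why|
|violin   leaf|
|red      cold|
|train     low|
|chapter  page|
|rectangle    |
|blue         |
|rectangle    |

Derivation:
Line 1: ['to', 'mountain'] (min_width=11, slack=2)
Line 2: ['house', 'rice'] (min_width=10, slack=3)
Line 3: ['pencil', 'why'] (min_width=10, slack=3)
Line 4: ['violin', 'leaf'] (min_width=11, slack=2)
Line 5: ['red', 'cold'] (min_width=8, slack=5)
Line 6: ['train', 'low'] (min_width=9, slack=4)
Line 7: ['chapter', 'page'] (min_width=12, slack=1)
Line 8: ['rectangle'] (min_width=9, slack=4)
Line 9: ['blue'] (min_width=4, slack=9)
Line 10: ['rectangle'] (min_width=9, slack=4)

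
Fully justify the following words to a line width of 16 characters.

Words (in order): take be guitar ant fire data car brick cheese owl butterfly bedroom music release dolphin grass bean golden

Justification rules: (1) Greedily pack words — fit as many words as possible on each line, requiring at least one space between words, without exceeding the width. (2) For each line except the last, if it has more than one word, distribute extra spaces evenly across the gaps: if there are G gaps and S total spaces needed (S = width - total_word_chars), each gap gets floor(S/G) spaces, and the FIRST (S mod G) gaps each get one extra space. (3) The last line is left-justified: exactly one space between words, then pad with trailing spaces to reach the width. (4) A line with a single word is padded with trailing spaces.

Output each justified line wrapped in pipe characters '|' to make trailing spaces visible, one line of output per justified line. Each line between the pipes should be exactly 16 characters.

Line 1: ['take', 'be', 'guitar'] (min_width=14, slack=2)
Line 2: ['ant', 'fire', 'data'] (min_width=13, slack=3)
Line 3: ['car', 'brick', 'cheese'] (min_width=16, slack=0)
Line 4: ['owl', 'butterfly'] (min_width=13, slack=3)
Line 5: ['bedroom', 'music'] (min_width=13, slack=3)
Line 6: ['release', 'dolphin'] (min_width=15, slack=1)
Line 7: ['grass', 'bean'] (min_width=10, slack=6)
Line 8: ['golden'] (min_width=6, slack=10)

Answer: |take  be  guitar|
|ant   fire  data|
|car brick cheese|
|owl    butterfly|
|bedroom    music|
|release  dolphin|
|grass       bean|
|golden          |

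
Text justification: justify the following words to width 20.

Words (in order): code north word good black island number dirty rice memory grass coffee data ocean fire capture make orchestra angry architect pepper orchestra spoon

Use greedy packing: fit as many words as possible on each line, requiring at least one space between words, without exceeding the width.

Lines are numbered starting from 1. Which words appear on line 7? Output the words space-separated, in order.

Answer: architect pepper

Derivation:
Line 1: ['code', 'north', 'word', 'good'] (min_width=20, slack=0)
Line 2: ['black', 'island', 'number'] (min_width=19, slack=1)
Line 3: ['dirty', 'rice', 'memory'] (min_width=17, slack=3)
Line 4: ['grass', 'coffee', 'data'] (min_width=17, slack=3)
Line 5: ['ocean', 'fire', 'capture'] (min_width=18, slack=2)
Line 6: ['make', 'orchestra', 'angry'] (min_width=20, slack=0)
Line 7: ['architect', 'pepper'] (min_width=16, slack=4)
Line 8: ['orchestra', 'spoon'] (min_width=15, slack=5)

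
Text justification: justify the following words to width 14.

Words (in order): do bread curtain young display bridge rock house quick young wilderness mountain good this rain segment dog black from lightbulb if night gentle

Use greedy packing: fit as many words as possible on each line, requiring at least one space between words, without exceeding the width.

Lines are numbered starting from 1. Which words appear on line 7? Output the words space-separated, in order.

Line 1: ['do', 'bread'] (min_width=8, slack=6)
Line 2: ['curtain', 'young'] (min_width=13, slack=1)
Line 3: ['display', 'bridge'] (min_width=14, slack=0)
Line 4: ['rock', 'house'] (min_width=10, slack=4)
Line 5: ['quick', 'young'] (min_width=11, slack=3)
Line 6: ['wilderness'] (min_width=10, slack=4)
Line 7: ['mountain', 'good'] (min_width=13, slack=1)
Line 8: ['this', 'rain'] (min_width=9, slack=5)
Line 9: ['segment', 'dog'] (min_width=11, slack=3)
Line 10: ['black', 'from'] (min_width=10, slack=4)
Line 11: ['lightbulb', 'if'] (min_width=12, slack=2)
Line 12: ['night', 'gentle'] (min_width=12, slack=2)

Answer: mountain good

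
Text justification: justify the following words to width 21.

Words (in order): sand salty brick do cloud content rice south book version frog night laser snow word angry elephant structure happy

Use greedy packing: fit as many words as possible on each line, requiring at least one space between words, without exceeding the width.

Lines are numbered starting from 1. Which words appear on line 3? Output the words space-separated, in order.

Line 1: ['sand', 'salty', 'brick', 'do'] (min_width=19, slack=2)
Line 2: ['cloud', 'content', 'rice'] (min_width=18, slack=3)
Line 3: ['south', 'book', 'version'] (min_width=18, slack=3)
Line 4: ['frog', 'night', 'laser', 'snow'] (min_width=21, slack=0)
Line 5: ['word', 'angry', 'elephant'] (min_width=19, slack=2)
Line 6: ['structure', 'happy'] (min_width=15, slack=6)

Answer: south book version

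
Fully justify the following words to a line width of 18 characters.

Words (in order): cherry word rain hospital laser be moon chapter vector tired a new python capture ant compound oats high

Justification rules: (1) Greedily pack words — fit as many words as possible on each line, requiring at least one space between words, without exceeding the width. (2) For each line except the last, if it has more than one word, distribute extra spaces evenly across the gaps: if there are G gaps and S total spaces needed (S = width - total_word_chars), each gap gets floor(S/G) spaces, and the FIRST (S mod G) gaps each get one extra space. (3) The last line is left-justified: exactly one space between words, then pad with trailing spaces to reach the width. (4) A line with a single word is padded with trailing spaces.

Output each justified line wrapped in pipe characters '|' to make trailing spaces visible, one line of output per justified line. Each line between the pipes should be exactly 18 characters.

Answer: |cherry  word  rain|
|hospital  laser be|
|moon       chapter|
|vector tired a new|
|python capture ant|
|compound oats high|

Derivation:
Line 1: ['cherry', 'word', 'rain'] (min_width=16, slack=2)
Line 2: ['hospital', 'laser', 'be'] (min_width=17, slack=1)
Line 3: ['moon', 'chapter'] (min_width=12, slack=6)
Line 4: ['vector', 'tired', 'a', 'new'] (min_width=18, slack=0)
Line 5: ['python', 'capture', 'ant'] (min_width=18, slack=0)
Line 6: ['compound', 'oats', 'high'] (min_width=18, slack=0)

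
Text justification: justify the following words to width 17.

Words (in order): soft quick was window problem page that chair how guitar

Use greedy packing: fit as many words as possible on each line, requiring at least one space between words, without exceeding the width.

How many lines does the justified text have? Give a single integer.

Answer: 4

Derivation:
Line 1: ['soft', 'quick', 'was'] (min_width=14, slack=3)
Line 2: ['window', 'problem'] (min_width=14, slack=3)
Line 3: ['page', 'that', 'chair'] (min_width=15, slack=2)
Line 4: ['how', 'guitar'] (min_width=10, slack=7)
Total lines: 4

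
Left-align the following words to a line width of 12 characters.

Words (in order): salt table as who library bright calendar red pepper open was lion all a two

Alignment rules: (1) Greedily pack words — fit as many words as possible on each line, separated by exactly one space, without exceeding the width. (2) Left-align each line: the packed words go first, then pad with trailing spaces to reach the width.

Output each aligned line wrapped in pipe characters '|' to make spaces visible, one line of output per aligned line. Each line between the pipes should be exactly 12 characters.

Answer: |salt table  |
|as who      |
|library     |
|bright      |
|calendar red|
|pepper open |
|was lion all|
|a two       |

Derivation:
Line 1: ['salt', 'table'] (min_width=10, slack=2)
Line 2: ['as', 'who'] (min_width=6, slack=6)
Line 3: ['library'] (min_width=7, slack=5)
Line 4: ['bright'] (min_width=6, slack=6)
Line 5: ['calendar', 'red'] (min_width=12, slack=0)
Line 6: ['pepper', 'open'] (min_width=11, slack=1)
Line 7: ['was', 'lion', 'all'] (min_width=12, slack=0)
Line 8: ['a', 'two'] (min_width=5, slack=7)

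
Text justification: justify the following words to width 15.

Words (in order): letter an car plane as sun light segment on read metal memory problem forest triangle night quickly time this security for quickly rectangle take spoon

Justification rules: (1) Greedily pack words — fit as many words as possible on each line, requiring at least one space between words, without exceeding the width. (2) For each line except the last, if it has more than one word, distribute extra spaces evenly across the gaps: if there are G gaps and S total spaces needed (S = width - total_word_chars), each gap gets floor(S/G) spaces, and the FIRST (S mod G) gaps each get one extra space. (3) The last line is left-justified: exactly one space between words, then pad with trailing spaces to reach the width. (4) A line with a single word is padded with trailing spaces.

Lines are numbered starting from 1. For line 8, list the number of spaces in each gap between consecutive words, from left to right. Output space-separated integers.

Line 1: ['letter', 'an', 'car'] (min_width=13, slack=2)
Line 2: ['plane', 'as', 'sun'] (min_width=12, slack=3)
Line 3: ['light', 'segment'] (min_width=13, slack=2)
Line 4: ['on', 'read', 'metal'] (min_width=13, slack=2)
Line 5: ['memory', 'problem'] (min_width=14, slack=1)
Line 6: ['forest', 'triangle'] (min_width=15, slack=0)
Line 7: ['night', 'quickly'] (min_width=13, slack=2)
Line 8: ['time', 'this'] (min_width=9, slack=6)
Line 9: ['security', 'for'] (min_width=12, slack=3)
Line 10: ['quickly'] (min_width=7, slack=8)
Line 11: ['rectangle', 'take'] (min_width=14, slack=1)
Line 12: ['spoon'] (min_width=5, slack=10)

Answer: 7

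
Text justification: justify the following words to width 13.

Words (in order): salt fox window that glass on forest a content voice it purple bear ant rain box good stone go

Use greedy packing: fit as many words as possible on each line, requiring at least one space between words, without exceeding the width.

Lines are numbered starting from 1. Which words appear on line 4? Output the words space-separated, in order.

Line 1: ['salt', 'fox'] (min_width=8, slack=5)
Line 2: ['window', 'that'] (min_width=11, slack=2)
Line 3: ['glass', 'on'] (min_width=8, slack=5)
Line 4: ['forest', 'a'] (min_width=8, slack=5)
Line 5: ['content', 'voice'] (min_width=13, slack=0)
Line 6: ['it', 'purple'] (min_width=9, slack=4)
Line 7: ['bear', 'ant', 'rain'] (min_width=13, slack=0)
Line 8: ['box', 'good'] (min_width=8, slack=5)
Line 9: ['stone', 'go'] (min_width=8, slack=5)

Answer: forest a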